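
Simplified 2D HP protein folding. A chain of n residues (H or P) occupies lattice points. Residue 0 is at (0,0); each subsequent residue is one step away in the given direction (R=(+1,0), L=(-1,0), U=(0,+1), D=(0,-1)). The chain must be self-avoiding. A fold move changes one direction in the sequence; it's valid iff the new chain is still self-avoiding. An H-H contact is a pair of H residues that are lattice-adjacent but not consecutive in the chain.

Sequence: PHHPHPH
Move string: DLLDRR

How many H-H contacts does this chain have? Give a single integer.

Answer: 1

Derivation:
Positions: [(0, 0), (0, -1), (-1, -1), (-2, -1), (-2, -2), (-1, -2), (0, -2)]
H-H contact: residue 1 @(0,-1) - residue 6 @(0, -2)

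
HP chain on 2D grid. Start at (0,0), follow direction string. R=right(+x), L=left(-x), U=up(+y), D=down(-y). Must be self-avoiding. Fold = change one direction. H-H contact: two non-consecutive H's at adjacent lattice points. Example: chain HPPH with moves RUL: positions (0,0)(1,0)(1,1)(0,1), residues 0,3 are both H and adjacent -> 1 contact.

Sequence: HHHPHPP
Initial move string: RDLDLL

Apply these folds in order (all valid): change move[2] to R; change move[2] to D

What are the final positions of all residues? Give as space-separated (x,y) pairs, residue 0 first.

Initial moves: RDLDLL
Fold: move[2]->R => RDRDLL (positions: [(0, 0), (1, 0), (1, -1), (2, -1), (2, -2), (1, -2), (0, -2)])
Fold: move[2]->D => RDDDLL (positions: [(0, 0), (1, 0), (1, -1), (1, -2), (1, -3), (0, -3), (-1, -3)])

Answer: (0,0) (1,0) (1,-1) (1,-2) (1,-3) (0,-3) (-1,-3)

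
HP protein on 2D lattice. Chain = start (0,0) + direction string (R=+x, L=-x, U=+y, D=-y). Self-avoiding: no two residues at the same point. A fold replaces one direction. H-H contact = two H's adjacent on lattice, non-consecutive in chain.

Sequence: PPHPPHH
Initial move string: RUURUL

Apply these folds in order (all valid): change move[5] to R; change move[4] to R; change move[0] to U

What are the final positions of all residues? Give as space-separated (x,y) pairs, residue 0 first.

Answer: (0,0) (0,1) (0,2) (0,3) (1,3) (2,3) (3,3)

Derivation:
Initial moves: RUURUL
Fold: move[5]->R => RUURUR (positions: [(0, 0), (1, 0), (1, 1), (1, 2), (2, 2), (2, 3), (3, 3)])
Fold: move[4]->R => RUURRR (positions: [(0, 0), (1, 0), (1, 1), (1, 2), (2, 2), (3, 2), (4, 2)])
Fold: move[0]->U => UUURRR (positions: [(0, 0), (0, 1), (0, 2), (0, 3), (1, 3), (2, 3), (3, 3)])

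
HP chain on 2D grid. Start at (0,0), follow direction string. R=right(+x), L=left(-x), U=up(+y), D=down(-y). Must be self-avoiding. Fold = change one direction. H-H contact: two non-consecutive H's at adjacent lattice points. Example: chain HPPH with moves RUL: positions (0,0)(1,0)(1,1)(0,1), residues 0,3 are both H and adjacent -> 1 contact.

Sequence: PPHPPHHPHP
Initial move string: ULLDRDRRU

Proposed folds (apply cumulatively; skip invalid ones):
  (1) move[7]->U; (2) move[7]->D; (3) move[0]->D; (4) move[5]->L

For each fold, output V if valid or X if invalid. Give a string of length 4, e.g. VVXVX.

Answer: XXVX

Derivation:
Initial: ULLDRDRRU -> [(0, 0), (0, 1), (-1, 1), (-2, 1), (-2, 0), (-1, 0), (-1, -1), (0, -1), (1, -1), (1, 0)]
Fold 1: move[7]->U => ULLDRDRUU INVALID (collision), skipped
Fold 2: move[7]->D => ULLDRDRDU INVALID (collision), skipped
Fold 3: move[0]->D => DLLDRDRRU VALID
Fold 4: move[5]->L => DLLDRLRRU INVALID (collision), skipped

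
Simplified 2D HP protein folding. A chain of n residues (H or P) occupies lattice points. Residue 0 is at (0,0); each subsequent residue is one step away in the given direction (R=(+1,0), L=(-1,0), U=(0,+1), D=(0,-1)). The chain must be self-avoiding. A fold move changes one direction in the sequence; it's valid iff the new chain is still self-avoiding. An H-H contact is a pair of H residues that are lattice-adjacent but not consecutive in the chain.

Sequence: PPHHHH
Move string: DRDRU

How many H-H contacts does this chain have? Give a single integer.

Answer: 1

Derivation:
Positions: [(0, 0), (0, -1), (1, -1), (1, -2), (2, -2), (2, -1)]
H-H contact: residue 2 @(1,-1) - residue 5 @(2, -1)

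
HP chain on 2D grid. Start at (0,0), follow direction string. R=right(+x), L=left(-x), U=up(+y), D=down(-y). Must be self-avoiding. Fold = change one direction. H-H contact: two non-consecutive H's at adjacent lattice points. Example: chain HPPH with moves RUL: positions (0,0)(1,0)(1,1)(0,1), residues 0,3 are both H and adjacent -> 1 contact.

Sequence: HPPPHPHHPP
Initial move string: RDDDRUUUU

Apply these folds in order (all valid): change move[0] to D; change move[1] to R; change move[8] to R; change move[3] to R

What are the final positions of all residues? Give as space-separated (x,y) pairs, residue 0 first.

Initial moves: RDDDRUUUU
Fold: move[0]->D => DDDDRUUUU (positions: [(0, 0), (0, -1), (0, -2), (0, -3), (0, -4), (1, -4), (1, -3), (1, -2), (1, -1), (1, 0)])
Fold: move[1]->R => DRDDRUUUU (positions: [(0, 0), (0, -1), (1, -1), (1, -2), (1, -3), (2, -3), (2, -2), (2, -1), (2, 0), (2, 1)])
Fold: move[8]->R => DRDDRUUUR (positions: [(0, 0), (0, -1), (1, -1), (1, -2), (1, -3), (2, -3), (2, -2), (2, -1), (2, 0), (3, 0)])
Fold: move[3]->R => DRDRRUUUR (positions: [(0, 0), (0, -1), (1, -1), (1, -2), (2, -2), (3, -2), (3, -1), (3, 0), (3, 1), (4, 1)])

Answer: (0,0) (0,-1) (1,-1) (1,-2) (2,-2) (3,-2) (3,-1) (3,0) (3,1) (4,1)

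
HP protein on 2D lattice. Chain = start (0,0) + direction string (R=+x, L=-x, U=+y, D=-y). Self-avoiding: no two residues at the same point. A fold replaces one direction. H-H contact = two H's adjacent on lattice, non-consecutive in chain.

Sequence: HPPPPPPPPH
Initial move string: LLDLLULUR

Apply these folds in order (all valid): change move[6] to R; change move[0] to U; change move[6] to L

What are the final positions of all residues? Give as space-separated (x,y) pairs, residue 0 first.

Answer: (0,0) (0,1) (-1,1) (-1,0) (-2,0) (-3,0) (-3,1) (-4,1) (-4,2) (-3,2)

Derivation:
Initial moves: LLDLLULUR
Fold: move[6]->R => LLDLLURUR (positions: [(0, 0), (-1, 0), (-2, 0), (-2, -1), (-3, -1), (-4, -1), (-4, 0), (-3, 0), (-3, 1), (-2, 1)])
Fold: move[0]->U => ULDLLURUR (positions: [(0, 0), (0, 1), (-1, 1), (-1, 0), (-2, 0), (-3, 0), (-3, 1), (-2, 1), (-2, 2), (-1, 2)])
Fold: move[6]->L => ULDLLULUR (positions: [(0, 0), (0, 1), (-1, 1), (-1, 0), (-2, 0), (-3, 0), (-3, 1), (-4, 1), (-4, 2), (-3, 2)])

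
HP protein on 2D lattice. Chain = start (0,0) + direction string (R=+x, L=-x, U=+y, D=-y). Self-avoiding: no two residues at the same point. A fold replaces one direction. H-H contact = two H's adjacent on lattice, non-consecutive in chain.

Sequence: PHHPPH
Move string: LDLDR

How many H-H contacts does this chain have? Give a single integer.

Answer: 1

Derivation:
Positions: [(0, 0), (-1, 0), (-1, -1), (-2, -1), (-2, -2), (-1, -2)]
H-H contact: residue 2 @(-1,-1) - residue 5 @(-1, -2)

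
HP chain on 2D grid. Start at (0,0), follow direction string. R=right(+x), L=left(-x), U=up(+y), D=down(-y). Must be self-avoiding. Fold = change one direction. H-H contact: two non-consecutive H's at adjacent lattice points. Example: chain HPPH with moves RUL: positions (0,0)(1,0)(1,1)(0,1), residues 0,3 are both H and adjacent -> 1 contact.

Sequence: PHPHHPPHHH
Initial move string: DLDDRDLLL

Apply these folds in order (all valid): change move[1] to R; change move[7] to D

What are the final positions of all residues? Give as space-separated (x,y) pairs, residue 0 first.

Answer: (0,0) (0,-1) (1,-1) (1,-2) (1,-3) (2,-3) (2,-4) (1,-4) (1,-5) (0,-5)

Derivation:
Initial moves: DLDDRDLLL
Fold: move[1]->R => DRDDRDLLL (positions: [(0, 0), (0, -1), (1, -1), (1, -2), (1, -3), (2, -3), (2, -4), (1, -4), (0, -4), (-1, -4)])
Fold: move[7]->D => DRDDRDLDL (positions: [(0, 0), (0, -1), (1, -1), (1, -2), (1, -3), (2, -3), (2, -4), (1, -4), (1, -5), (0, -5)])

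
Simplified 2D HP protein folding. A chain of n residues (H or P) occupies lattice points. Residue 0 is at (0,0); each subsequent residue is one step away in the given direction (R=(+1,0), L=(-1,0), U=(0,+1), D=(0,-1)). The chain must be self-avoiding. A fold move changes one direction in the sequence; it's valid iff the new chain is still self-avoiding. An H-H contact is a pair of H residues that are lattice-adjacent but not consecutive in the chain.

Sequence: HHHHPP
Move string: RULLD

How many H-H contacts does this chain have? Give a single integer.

Answer: 1

Derivation:
Positions: [(0, 0), (1, 0), (1, 1), (0, 1), (-1, 1), (-1, 0)]
H-H contact: residue 0 @(0,0) - residue 3 @(0, 1)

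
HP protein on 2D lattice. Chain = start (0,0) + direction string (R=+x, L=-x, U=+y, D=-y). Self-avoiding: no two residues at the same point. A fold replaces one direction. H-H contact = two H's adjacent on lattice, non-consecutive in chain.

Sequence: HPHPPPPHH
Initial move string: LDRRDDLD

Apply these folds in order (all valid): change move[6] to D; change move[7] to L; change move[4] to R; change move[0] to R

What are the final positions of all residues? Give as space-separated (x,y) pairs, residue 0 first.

Initial moves: LDRRDDLD
Fold: move[6]->D => LDRRDDDD (positions: [(0, 0), (-1, 0), (-1, -1), (0, -1), (1, -1), (1, -2), (1, -3), (1, -4), (1, -5)])
Fold: move[7]->L => LDRRDDDL (positions: [(0, 0), (-1, 0), (-1, -1), (0, -1), (1, -1), (1, -2), (1, -3), (1, -4), (0, -4)])
Fold: move[4]->R => LDRRRDDL (positions: [(0, 0), (-1, 0), (-1, -1), (0, -1), (1, -1), (2, -1), (2, -2), (2, -3), (1, -3)])
Fold: move[0]->R => RDRRRDDL (positions: [(0, 0), (1, 0), (1, -1), (2, -1), (3, -1), (4, -1), (4, -2), (4, -3), (3, -3)])

Answer: (0,0) (1,0) (1,-1) (2,-1) (3,-1) (4,-1) (4,-2) (4,-3) (3,-3)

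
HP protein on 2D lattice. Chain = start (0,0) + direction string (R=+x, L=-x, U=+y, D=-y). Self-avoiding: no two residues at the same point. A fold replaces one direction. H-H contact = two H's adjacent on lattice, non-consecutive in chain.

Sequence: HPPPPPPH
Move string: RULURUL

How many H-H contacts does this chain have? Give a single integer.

Answer: 0

Derivation:
Positions: [(0, 0), (1, 0), (1, 1), (0, 1), (0, 2), (1, 2), (1, 3), (0, 3)]
No H-H contacts found.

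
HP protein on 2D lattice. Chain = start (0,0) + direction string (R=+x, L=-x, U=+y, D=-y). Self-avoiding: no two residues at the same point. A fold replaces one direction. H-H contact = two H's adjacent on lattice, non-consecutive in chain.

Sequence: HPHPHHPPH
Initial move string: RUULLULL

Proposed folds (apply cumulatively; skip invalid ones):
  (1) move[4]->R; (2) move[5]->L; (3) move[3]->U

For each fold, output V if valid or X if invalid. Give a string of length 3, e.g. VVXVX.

Initial: RUULLULL -> [(0, 0), (1, 0), (1, 1), (1, 2), (0, 2), (-1, 2), (-1, 3), (-2, 3), (-3, 3)]
Fold 1: move[4]->R => RUULRULL INVALID (collision), skipped
Fold 2: move[5]->L => RUULLLLL VALID
Fold 3: move[3]->U => RUUULLLL VALID

Answer: XVV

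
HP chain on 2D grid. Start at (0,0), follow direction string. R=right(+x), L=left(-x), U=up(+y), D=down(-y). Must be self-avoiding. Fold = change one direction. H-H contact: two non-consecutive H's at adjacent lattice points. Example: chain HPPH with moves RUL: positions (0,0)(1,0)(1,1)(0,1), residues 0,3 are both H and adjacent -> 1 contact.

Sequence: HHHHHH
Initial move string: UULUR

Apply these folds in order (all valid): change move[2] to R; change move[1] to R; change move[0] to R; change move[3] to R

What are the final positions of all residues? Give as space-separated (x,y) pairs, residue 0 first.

Answer: (0,0) (1,0) (2,0) (3,0) (4,0) (5,0)

Derivation:
Initial moves: UULUR
Fold: move[2]->R => UURUR (positions: [(0, 0), (0, 1), (0, 2), (1, 2), (1, 3), (2, 3)])
Fold: move[1]->R => URRUR (positions: [(0, 0), (0, 1), (1, 1), (2, 1), (2, 2), (3, 2)])
Fold: move[0]->R => RRRUR (positions: [(0, 0), (1, 0), (2, 0), (3, 0), (3, 1), (4, 1)])
Fold: move[3]->R => RRRRR (positions: [(0, 0), (1, 0), (2, 0), (3, 0), (4, 0), (5, 0)])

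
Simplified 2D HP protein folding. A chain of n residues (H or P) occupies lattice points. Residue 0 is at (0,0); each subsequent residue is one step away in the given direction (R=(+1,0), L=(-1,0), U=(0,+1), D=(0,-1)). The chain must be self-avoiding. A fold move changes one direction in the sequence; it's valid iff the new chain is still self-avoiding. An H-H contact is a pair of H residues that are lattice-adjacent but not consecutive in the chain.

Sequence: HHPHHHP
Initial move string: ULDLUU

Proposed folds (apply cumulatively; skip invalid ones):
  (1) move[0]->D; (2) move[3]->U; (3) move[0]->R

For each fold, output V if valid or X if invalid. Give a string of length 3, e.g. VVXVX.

Answer: VXX

Derivation:
Initial: ULDLUU -> [(0, 0), (0, 1), (-1, 1), (-1, 0), (-2, 0), (-2, 1), (-2, 2)]
Fold 1: move[0]->D => DLDLUU VALID
Fold 2: move[3]->U => DLDUUU INVALID (collision), skipped
Fold 3: move[0]->R => RLDLUU INVALID (collision), skipped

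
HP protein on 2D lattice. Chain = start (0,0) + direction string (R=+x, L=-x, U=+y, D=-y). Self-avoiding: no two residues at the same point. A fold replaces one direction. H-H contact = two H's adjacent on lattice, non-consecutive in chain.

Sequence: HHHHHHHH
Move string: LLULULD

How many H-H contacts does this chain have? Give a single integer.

Positions: [(0, 0), (-1, 0), (-2, 0), (-2, 1), (-3, 1), (-3, 2), (-4, 2), (-4, 1)]
H-H contact: residue 4 @(-3,1) - residue 7 @(-4, 1)

Answer: 1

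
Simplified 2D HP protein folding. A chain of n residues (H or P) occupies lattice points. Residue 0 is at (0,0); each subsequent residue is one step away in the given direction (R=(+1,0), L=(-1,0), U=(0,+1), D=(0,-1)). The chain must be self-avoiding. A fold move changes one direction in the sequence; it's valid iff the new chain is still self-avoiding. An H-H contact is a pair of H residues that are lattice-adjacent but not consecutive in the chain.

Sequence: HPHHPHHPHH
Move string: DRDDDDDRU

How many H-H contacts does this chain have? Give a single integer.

Answer: 1

Derivation:
Positions: [(0, 0), (0, -1), (1, -1), (1, -2), (1, -3), (1, -4), (1, -5), (1, -6), (2, -6), (2, -5)]
H-H contact: residue 6 @(1,-5) - residue 9 @(2, -5)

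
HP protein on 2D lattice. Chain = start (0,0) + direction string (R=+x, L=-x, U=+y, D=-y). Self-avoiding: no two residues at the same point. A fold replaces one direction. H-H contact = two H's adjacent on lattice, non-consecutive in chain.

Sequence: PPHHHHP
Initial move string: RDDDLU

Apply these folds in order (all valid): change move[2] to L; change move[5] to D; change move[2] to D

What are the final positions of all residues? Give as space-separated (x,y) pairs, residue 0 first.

Initial moves: RDDDLU
Fold: move[2]->L => RDLDLU (positions: [(0, 0), (1, 0), (1, -1), (0, -1), (0, -2), (-1, -2), (-1, -1)])
Fold: move[5]->D => RDLDLD (positions: [(0, 0), (1, 0), (1, -1), (0, -1), (0, -2), (-1, -2), (-1, -3)])
Fold: move[2]->D => RDDDLD (positions: [(0, 0), (1, 0), (1, -1), (1, -2), (1, -3), (0, -3), (0, -4)])

Answer: (0,0) (1,0) (1,-1) (1,-2) (1,-3) (0,-3) (0,-4)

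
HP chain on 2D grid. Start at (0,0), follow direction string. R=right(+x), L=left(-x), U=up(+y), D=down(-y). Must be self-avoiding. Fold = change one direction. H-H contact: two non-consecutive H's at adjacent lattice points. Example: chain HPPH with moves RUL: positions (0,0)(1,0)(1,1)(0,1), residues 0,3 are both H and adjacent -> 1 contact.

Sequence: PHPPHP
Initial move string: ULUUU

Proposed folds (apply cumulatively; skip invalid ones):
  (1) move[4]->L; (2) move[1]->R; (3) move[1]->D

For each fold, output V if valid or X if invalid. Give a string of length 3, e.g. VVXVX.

Answer: VVX

Derivation:
Initial: ULUUU -> [(0, 0), (0, 1), (-1, 1), (-1, 2), (-1, 3), (-1, 4)]
Fold 1: move[4]->L => ULUUL VALID
Fold 2: move[1]->R => URUUL VALID
Fold 3: move[1]->D => UDUUL INVALID (collision), skipped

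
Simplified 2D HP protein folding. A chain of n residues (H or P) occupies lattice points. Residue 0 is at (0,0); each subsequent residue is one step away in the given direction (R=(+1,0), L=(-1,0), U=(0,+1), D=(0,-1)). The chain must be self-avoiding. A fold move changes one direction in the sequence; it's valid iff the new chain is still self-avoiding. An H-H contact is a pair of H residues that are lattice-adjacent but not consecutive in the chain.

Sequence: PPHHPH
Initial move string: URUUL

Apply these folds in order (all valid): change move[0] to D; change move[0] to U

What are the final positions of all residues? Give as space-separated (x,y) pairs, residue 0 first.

Answer: (0,0) (0,1) (1,1) (1,2) (1,3) (0,3)

Derivation:
Initial moves: URUUL
Fold: move[0]->D => DRUUL (positions: [(0, 0), (0, -1), (1, -1), (1, 0), (1, 1), (0, 1)])
Fold: move[0]->U => URUUL (positions: [(0, 0), (0, 1), (1, 1), (1, 2), (1, 3), (0, 3)])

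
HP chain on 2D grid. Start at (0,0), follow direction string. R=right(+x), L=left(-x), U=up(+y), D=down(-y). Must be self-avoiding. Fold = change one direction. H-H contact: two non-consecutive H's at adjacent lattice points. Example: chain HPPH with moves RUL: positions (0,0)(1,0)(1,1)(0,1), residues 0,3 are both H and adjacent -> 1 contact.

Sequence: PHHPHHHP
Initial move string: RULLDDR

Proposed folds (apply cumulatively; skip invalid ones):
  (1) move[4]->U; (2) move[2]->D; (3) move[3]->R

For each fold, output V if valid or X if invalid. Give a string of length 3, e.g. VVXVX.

Initial: RULLDDR -> [(0, 0), (1, 0), (1, 1), (0, 1), (-1, 1), (-1, 0), (-1, -1), (0, -1)]
Fold 1: move[4]->U => RULLUDR INVALID (collision), skipped
Fold 2: move[2]->D => RUDLDDR INVALID (collision), skipped
Fold 3: move[3]->R => RULRDDR INVALID (collision), skipped

Answer: XXX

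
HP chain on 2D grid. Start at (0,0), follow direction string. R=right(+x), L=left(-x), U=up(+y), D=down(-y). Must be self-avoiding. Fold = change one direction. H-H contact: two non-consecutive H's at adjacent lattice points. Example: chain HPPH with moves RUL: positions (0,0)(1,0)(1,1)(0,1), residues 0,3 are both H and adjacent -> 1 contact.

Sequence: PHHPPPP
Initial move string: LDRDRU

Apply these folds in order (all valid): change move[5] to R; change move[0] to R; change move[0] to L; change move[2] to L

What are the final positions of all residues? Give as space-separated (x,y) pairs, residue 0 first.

Answer: (0,0) (-1,0) (-1,-1) (-2,-1) (-2,-2) (-1,-2) (0,-2)

Derivation:
Initial moves: LDRDRU
Fold: move[5]->R => LDRDRR (positions: [(0, 0), (-1, 0), (-1, -1), (0, -1), (0, -2), (1, -2), (2, -2)])
Fold: move[0]->R => RDRDRR (positions: [(0, 0), (1, 0), (1, -1), (2, -1), (2, -2), (3, -2), (4, -2)])
Fold: move[0]->L => LDRDRR (positions: [(0, 0), (-1, 0), (-1, -1), (0, -1), (0, -2), (1, -2), (2, -2)])
Fold: move[2]->L => LDLDRR (positions: [(0, 0), (-1, 0), (-1, -1), (-2, -1), (-2, -2), (-1, -2), (0, -2)])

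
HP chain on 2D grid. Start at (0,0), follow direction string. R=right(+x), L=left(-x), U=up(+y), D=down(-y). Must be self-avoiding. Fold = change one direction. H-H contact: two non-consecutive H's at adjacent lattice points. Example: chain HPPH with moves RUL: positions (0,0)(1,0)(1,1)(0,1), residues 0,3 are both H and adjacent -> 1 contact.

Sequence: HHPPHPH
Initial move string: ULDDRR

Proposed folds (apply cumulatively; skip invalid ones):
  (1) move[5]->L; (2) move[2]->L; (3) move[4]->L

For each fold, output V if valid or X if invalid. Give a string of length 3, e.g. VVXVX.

Answer: XXX

Derivation:
Initial: ULDDRR -> [(0, 0), (0, 1), (-1, 1), (-1, 0), (-1, -1), (0, -1), (1, -1)]
Fold 1: move[5]->L => ULDDRL INVALID (collision), skipped
Fold 2: move[2]->L => ULLDRR INVALID (collision), skipped
Fold 3: move[4]->L => ULDDLR INVALID (collision), skipped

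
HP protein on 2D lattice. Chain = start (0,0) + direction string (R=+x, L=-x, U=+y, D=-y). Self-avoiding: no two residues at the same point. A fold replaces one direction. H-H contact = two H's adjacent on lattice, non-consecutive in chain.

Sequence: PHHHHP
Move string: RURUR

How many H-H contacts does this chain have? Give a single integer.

Answer: 0

Derivation:
Positions: [(0, 0), (1, 0), (1, 1), (2, 1), (2, 2), (3, 2)]
No H-H contacts found.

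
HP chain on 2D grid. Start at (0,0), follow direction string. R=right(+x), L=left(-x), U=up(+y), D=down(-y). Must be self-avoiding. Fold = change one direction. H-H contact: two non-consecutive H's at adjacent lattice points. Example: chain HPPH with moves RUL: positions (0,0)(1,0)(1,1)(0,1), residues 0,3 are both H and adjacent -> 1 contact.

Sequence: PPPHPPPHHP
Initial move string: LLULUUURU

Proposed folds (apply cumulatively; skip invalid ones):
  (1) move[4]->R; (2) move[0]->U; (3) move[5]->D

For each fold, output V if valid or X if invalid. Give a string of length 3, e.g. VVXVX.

Initial: LLULUUURU -> [(0, 0), (-1, 0), (-2, 0), (-2, 1), (-3, 1), (-3, 2), (-3, 3), (-3, 4), (-2, 4), (-2, 5)]
Fold 1: move[4]->R => LLULRUURU INVALID (collision), skipped
Fold 2: move[0]->U => ULULUUURU VALID
Fold 3: move[5]->D => ULULUDURU INVALID (collision), skipped

Answer: XVX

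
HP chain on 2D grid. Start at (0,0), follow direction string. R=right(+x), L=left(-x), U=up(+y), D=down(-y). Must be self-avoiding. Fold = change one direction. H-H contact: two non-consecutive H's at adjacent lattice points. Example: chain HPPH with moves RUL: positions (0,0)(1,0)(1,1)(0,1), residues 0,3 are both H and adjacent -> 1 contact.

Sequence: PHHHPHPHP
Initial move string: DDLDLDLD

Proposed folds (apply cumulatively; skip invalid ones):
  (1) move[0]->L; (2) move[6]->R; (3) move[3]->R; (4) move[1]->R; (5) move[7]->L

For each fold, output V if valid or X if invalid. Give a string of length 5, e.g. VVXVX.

Answer: VVXXX

Derivation:
Initial: DDLDLDLD -> [(0, 0), (0, -1), (0, -2), (-1, -2), (-1, -3), (-2, -3), (-2, -4), (-3, -4), (-3, -5)]
Fold 1: move[0]->L => LDLDLDLD VALID
Fold 2: move[6]->R => LDLDLDRD VALID
Fold 3: move[3]->R => LDLRLDRD INVALID (collision), skipped
Fold 4: move[1]->R => LRLDLDRD INVALID (collision), skipped
Fold 5: move[7]->L => LDLDLDRL INVALID (collision), skipped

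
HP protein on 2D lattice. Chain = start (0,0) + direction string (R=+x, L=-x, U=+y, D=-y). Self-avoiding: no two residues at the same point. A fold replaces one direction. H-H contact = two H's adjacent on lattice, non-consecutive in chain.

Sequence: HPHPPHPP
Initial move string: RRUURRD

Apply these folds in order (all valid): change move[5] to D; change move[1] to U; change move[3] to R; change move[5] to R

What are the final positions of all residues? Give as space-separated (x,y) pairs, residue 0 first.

Initial moves: RRUURRD
Fold: move[5]->D => RRUURDD (positions: [(0, 0), (1, 0), (2, 0), (2, 1), (2, 2), (3, 2), (3, 1), (3, 0)])
Fold: move[1]->U => RUUURDD (positions: [(0, 0), (1, 0), (1, 1), (1, 2), (1, 3), (2, 3), (2, 2), (2, 1)])
Fold: move[3]->R => RUURRDD (positions: [(0, 0), (1, 0), (1, 1), (1, 2), (2, 2), (3, 2), (3, 1), (3, 0)])
Fold: move[5]->R => RUURRRD (positions: [(0, 0), (1, 0), (1, 1), (1, 2), (2, 2), (3, 2), (4, 2), (4, 1)])

Answer: (0,0) (1,0) (1,1) (1,2) (2,2) (3,2) (4,2) (4,1)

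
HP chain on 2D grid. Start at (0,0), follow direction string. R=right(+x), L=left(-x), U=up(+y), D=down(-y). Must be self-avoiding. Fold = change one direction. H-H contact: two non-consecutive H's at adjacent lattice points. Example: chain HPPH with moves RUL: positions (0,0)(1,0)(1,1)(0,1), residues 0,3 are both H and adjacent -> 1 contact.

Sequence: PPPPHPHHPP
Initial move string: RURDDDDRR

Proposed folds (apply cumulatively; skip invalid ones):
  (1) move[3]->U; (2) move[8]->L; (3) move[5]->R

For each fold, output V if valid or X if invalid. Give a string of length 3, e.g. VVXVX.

Initial: RURDDDDRR -> [(0, 0), (1, 0), (1, 1), (2, 1), (2, 0), (2, -1), (2, -2), (2, -3), (3, -3), (4, -3)]
Fold 1: move[3]->U => RURUDDDRR INVALID (collision), skipped
Fold 2: move[8]->L => RURDDDDRL INVALID (collision), skipped
Fold 3: move[5]->R => RURDDRDRR VALID

Answer: XXV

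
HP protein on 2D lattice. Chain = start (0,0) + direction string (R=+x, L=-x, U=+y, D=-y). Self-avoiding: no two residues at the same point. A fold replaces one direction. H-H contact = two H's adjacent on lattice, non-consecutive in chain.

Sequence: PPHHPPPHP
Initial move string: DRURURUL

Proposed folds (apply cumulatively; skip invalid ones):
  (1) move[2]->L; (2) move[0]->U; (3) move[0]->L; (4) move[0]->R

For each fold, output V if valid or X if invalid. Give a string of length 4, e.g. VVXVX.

Initial: DRURURUL -> [(0, 0), (0, -1), (1, -1), (1, 0), (2, 0), (2, 1), (3, 1), (3, 2), (2, 2)]
Fold 1: move[2]->L => DRLRURUL INVALID (collision), skipped
Fold 2: move[0]->U => URURURUL VALID
Fold 3: move[0]->L => LRURURUL INVALID (collision), skipped
Fold 4: move[0]->R => RRURURUL VALID

Answer: XVXV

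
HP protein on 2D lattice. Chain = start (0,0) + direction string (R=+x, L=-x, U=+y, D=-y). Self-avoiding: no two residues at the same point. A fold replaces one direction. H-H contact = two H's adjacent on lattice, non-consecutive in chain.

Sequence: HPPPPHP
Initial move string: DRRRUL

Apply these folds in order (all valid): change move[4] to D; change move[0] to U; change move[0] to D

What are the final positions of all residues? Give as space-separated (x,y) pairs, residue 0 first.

Initial moves: DRRRUL
Fold: move[4]->D => DRRRDL (positions: [(0, 0), (0, -1), (1, -1), (2, -1), (3, -1), (3, -2), (2, -2)])
Fold: move[0]->U => URRRDL (positions: [(0, 0), (0, 1), (1, 1), (2, 1), (3, 1), (3, 0), (2, 0)])
Fold: move[0]->D => DRRRDL (positions: [(0, 0), (0, -1), (1, -1), (2, -1), (3, -1), (3, -2), (2, -2)])

Answer: (0,0) (0,-1) (1,-1) (2,-1) (3,-1) (3,-2) (2,-2)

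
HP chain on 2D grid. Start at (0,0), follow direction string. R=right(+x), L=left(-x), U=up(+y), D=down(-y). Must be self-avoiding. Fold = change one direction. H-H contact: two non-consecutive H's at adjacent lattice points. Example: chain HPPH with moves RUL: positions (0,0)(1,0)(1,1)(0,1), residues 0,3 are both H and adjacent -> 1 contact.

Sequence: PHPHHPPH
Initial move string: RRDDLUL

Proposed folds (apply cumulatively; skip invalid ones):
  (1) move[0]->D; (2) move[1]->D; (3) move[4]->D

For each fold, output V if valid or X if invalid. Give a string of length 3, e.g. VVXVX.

Answer: VVX

Derivation:
Initial: RRDDLUL -> [(0, 0), (1, 0), (2, 0), (2, -1), (2, -2), (1, -2), (1, -1), (0, -1)]
Fold 1: move[0]->D => DRDDLUL VALID
Fold 2: move[1]->D => DDDDLUL VALID
Fold 3: move[4]->D => DDDDDUL INVALID (collision), skipped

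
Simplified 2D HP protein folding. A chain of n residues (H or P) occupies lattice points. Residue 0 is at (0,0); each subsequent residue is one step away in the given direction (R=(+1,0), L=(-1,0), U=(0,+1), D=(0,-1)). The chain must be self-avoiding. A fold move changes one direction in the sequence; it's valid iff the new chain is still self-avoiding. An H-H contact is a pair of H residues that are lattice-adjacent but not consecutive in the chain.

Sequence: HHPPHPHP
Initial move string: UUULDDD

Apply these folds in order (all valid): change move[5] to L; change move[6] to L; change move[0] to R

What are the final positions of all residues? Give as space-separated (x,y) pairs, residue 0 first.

Answer: (0,0) (1,0) (1,1) (1,2) (0,2) (0,1) (-1,1) (-2,1)

Derivation:
Initial moves: UUULDDD
Fold: move[5]->L => UUULDLD (positions: [(0, 0), (0, 1), (0, 2), (0, 3), (-1, 3), (-1, 2), (-2, 2), (-2, 1)])
Fold: move[6]->L => UUULDLL (positions: [(0, 0), (0, 1), (0, 2), (0, 3), (-1, 3), (-1, 2), (-2, 2), (-3, 2)])
Fold: move[0]->R => RUULDLL (positions: [(0, 0), (1, 0), (1, 1), (1, 2), (0, 2), (0, 1), (-1, 1), (-2, 1)])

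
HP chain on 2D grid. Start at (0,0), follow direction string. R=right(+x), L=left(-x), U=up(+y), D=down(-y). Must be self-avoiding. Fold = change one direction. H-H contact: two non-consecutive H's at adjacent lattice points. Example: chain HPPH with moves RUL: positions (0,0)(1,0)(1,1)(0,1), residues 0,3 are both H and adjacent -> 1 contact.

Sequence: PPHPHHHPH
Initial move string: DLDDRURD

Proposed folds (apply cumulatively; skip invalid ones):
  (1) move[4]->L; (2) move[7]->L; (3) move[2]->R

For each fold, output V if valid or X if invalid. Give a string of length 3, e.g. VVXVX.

Answer: XXX

Derivation:
Initial: DLDDRURD -> [(0, 0), (0, -1), (-1, -1), (-1, -2), (-1, -3), (0, -3), (0, -2), (1, -2), (1, -3)]
Fold 1: move[4]->L => DLDDLURD INVALID (collision), skipped
Fold 2: move[7]->L => DLDDRURL INVALID (collision), skipped
Fold 3: move[2]->R => DLRDRURD INVALID (collision), skipped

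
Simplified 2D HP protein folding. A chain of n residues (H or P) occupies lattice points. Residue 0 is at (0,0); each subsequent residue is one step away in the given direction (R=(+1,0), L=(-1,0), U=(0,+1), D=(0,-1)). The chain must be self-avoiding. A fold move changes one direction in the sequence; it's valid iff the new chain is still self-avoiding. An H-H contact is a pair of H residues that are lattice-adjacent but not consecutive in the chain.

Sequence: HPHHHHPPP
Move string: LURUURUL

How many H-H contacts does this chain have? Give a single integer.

Positions: [(0, 0), (-1, 0), (-1, 1), (0, 1), (0, 2), (0, 3), (1, 3), (1, 4), (0, 4)]
H-H contact: residue 0 @(0,0) - residue 3 @(0, 1)

Answer: 1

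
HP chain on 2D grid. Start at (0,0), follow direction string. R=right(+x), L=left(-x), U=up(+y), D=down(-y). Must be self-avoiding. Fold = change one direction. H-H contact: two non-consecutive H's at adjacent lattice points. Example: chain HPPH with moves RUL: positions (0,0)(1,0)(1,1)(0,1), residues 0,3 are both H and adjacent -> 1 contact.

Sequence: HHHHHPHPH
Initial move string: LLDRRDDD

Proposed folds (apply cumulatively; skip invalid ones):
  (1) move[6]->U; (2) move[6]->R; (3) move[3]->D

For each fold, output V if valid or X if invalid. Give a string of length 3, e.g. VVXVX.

Initial: LLDRRDDD -> [(0, 0), (-1, 0), (-2, 0), (-2, -1), (-1, -1), (0, -1), (0, -2), (0, -3), (0, -4)]
Fold 1: move[6]->U => LLDRRDUD INVALID (collision), skipped
Fold 2: move[6]->R => LLDRRDRD VALID
Fold 3: move[3]->D => LLDDRDRD VALID

Answer: XVV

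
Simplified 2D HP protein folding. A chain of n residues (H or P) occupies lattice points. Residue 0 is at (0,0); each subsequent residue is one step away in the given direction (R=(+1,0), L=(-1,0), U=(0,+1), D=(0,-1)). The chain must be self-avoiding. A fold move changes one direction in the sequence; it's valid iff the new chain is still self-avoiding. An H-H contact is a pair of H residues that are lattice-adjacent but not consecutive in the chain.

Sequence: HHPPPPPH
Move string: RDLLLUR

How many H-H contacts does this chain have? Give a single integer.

Positions: [(0, 0), (1, 0), (1, -1), (0, -1), (-1, -1), (-2, -1), (-2, 0), (-1, 0)]
H-H contact: residue 0 @(0,0) - residue 7 @(-1, 0)

Answer: 1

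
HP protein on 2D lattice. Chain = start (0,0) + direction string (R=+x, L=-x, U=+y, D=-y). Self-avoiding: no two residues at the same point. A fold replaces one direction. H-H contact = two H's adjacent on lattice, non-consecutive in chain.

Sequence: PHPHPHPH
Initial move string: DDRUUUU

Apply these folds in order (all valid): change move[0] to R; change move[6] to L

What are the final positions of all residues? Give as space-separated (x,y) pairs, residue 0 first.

Initial moves: DDRUUUU
Fold: move[0]->R => RDRUUUU (positions: [(0, 0), (1, 0), (1, -1), (2, -1), (2, 0), (2, 1), (2, 2), (2, 3)])
Fold: move[6]->L => RDRUUUL (positions: [(0, 0), (1, 0), (1, -1), (2, -1), (2, 0), (2, 1), (2, 2), (1, 2)])

Answer: (0,0) (1,0) (1,-1) (2,-1) (2,0) (2,1) (2,2) (1,2)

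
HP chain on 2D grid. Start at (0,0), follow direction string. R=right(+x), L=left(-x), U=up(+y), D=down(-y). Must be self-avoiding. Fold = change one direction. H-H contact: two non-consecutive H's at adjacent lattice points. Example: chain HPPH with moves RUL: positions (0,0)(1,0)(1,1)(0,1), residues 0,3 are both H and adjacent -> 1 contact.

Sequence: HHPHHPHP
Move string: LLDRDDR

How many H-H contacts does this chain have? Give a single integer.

Positions: [(0, 0), (-1, 0), (-2, 0), (-2, -1), (-1, -1), (-1, -2), (-1, -3), (0, -3)]
H-H contact: residue 1 @(-1,0) - residue 4 @(-1, -1)

Answer: 1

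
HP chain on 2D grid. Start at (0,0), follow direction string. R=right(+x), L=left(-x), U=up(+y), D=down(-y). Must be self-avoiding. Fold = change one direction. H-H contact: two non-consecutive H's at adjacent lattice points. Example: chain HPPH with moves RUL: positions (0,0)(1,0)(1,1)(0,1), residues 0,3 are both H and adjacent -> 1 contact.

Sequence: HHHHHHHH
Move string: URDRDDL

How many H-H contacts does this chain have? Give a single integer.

Positions: [(0, 0), (0, 1), (1, 1), (1, 0), (2, 0), (2, -1), (2, -2), (1, -2)]
H-H contact: residue 0 @(0,0) - residue 3 @(1, 0)

Answer: 1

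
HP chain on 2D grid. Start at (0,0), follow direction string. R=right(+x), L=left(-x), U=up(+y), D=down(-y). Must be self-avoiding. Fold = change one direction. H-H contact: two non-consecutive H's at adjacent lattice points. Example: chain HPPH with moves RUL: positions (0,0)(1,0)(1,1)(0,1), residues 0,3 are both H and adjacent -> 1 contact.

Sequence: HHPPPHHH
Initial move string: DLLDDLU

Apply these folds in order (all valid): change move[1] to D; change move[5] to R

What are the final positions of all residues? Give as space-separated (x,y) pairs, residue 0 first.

Initial moves: DLLDDLU
Fold: move[1]->D => DDLDDLU (positions: [(0, 0), (0, -1), (0, -2), (-1, -2), (-1, -3), (-1, -4), (-2, -4), (-2, -3)])
Fold: move[5]->R => DDLDDRU (positions: [(0, 0), (0, -1), (0, -2), (-1, -2), (-1, -3), (-1, -4), (0, -4), (0, -3)])

Answer: (0,0) (0,-1) (0,-2) (-1,-2) (-1,-3) (-1,-4) (0,-4) (0,-3)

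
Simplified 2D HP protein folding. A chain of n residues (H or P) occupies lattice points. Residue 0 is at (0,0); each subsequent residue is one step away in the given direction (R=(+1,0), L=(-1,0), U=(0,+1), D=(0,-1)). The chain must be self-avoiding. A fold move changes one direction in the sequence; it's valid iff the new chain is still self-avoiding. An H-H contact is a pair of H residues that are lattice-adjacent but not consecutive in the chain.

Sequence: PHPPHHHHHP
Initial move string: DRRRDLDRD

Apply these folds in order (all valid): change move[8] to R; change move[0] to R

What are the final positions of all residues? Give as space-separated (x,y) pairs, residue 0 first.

Initial moves: DRRRDLDRD
Fold: move[8]->R => DRRRDLDRR (positions: [(0, 0), (0, -1), (1, -1), (2, -1), (3, -1), (3, -2), (2, -2), (2, -3), (3, -3), (4, -3)])
Fold: move[0]->R => RRRRDLDRR (positions: [(0, 0), (1, 0), (2, 0), (3, 0), (4, 0), (4, -1), (3, -1), (3, -2), (4, -2), (5, -2)])

Answer: (0,0) (1,0) (2,0) (3,0) (4,0) (4,-1) (3,-1) (3,-2) (4,-2) (5,-2)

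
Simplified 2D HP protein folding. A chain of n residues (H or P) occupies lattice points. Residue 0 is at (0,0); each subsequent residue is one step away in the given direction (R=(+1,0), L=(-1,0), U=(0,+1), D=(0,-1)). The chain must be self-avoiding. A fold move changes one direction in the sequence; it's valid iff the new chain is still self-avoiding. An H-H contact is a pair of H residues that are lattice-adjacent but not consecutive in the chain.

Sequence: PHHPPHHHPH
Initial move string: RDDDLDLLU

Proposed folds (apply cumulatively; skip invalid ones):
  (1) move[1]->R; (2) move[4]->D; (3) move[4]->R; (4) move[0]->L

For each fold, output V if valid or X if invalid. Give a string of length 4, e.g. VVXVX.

Answer: VVVX

Derivation:
Initial: RDDDLDLLU -> [(0, 0), (1, 0), (1, -1), (1, -2), (1, -3), (0, -3), (0, -4), (-1, -4), (-2, -4), (-2, -3)]
Fold 1: move[1]->R => RRDDLDLLU VALID
Fold 2: move[4]->D => RRDDDDLLU VALID
Fold 3: move[4]->R => RRDDRDLLU VALID
Fold 4: move[0]->L => LRDDRDLLU INVALID (collision), skipped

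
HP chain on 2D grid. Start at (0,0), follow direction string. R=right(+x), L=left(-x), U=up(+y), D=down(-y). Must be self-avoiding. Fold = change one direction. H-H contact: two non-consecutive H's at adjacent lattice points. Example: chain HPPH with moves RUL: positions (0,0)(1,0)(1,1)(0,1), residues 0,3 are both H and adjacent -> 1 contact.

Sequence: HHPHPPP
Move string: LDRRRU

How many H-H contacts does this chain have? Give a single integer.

Answer: 1

Derivation:
Positions: [(0, 0), (-1, 0), (-1, -1), (0, -1), (1, -1), (2, -1), (2, 0)]
H-H contact: residue 0 @(0,0) - residue 3 @(0, -1)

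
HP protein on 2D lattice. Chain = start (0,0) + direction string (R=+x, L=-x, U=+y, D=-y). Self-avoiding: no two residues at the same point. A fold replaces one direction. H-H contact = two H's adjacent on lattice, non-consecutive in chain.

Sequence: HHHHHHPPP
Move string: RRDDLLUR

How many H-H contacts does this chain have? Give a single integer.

Positions: [(0, 0), (1, 0), (2, 0), (2, -1), (2, -2), (1, -2), (0, -2), (0, -1), (1, -1)]
No H-H contacts found.

Answer: 0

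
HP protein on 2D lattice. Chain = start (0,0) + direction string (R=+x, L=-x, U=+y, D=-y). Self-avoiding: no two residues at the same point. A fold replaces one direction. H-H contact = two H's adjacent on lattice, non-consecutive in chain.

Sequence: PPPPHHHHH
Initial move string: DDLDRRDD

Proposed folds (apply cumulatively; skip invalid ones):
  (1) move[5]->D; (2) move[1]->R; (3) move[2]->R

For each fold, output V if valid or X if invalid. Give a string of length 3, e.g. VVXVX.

Answer: VXV

Derivation:
Initial: DDLDRRDD -> [(0, 0), (0, -1), (0, -2), (-1, -2), (-1, -3), (0, -3), (1, -3), (1, -4), (1, -5)]
Fold 1: move[5]->D => DDLDRDDD VALID
Fold 2: move[1]->R => DRLDRDDD INVALID (collision), skipped
Fold 3: move[2]->R => DDRDRDDD VALID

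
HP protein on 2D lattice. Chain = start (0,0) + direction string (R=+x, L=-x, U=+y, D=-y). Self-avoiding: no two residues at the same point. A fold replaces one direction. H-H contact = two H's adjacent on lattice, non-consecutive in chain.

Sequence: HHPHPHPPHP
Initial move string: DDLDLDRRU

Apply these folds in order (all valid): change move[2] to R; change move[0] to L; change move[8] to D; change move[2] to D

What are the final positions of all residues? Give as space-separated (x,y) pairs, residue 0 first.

Initial moves: DDLDLDRRU
Fold: move[2]->R => DDRDLDRRU (positions: [(0, 0), (0, -1), (0, -2), (1, -2), (1, -3), (0, -3), (0, -4), (1, -4), (2, -4), (2, -3)])
Fold: move[0]->L => LDRDLDRRU (positions: [(0, 0), (-1, 0), (-1, -1), (0, -1), (0, -2), (-1, -2), (-1, -3), (0, -3), (1, -3), (1, -2)])
Fold: move[8]->D => LDRDLDRRD (positions: [(0, 0), (-1, 0), (-1, -1), (0, -1), (0, -2), (-1, -2), (-1, -3), (0, -3), (1, -3), (1, -4)])
Fold: move[2]->D => LDDDLDRRD (positions: [(0, 0), (-1, 0), (-1, -1), (-1, -2), (-1, -3), (-2, -3), (-2, -4), (-1, -4), (0, -4), (0, -5)])

Answer: (0,0) (-1,0) (-1,-1) (-1,-2) (-1,-3) (-2,-3) (-2,-4) (-1,-4) (0,-4) (0,-5)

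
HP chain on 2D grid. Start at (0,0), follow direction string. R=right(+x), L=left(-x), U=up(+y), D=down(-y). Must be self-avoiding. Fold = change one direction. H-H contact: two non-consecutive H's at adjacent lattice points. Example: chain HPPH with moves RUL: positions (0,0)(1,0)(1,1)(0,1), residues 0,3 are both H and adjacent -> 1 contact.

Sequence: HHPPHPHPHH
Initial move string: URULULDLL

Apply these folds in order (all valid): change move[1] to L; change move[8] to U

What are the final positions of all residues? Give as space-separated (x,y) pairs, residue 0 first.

Initial moves: URULULDLL
Fold: move[1]->L => ULULULDLL (positions: [(0, 0), (0, 1), (-1, 1), (-1, 2), (-2, 2), (-2, 3), (-3, 3), (-3, 2), (-4, 2), (-5, 2)])
Fold: move[8]->U => ULULULDLU (positions: [(0, 0), (0, 1), (-1, 1), (-1, 2), (-2, 2), (-2, 3), (-3, 3), (-3, 2), (-4, 2), (-4, 3)])

Answer: (0,0) (0,1) (-1,1) (-1,2) (-2,2) (-2,3) (-3,3) (-3,2) (-4,2) (-4,3)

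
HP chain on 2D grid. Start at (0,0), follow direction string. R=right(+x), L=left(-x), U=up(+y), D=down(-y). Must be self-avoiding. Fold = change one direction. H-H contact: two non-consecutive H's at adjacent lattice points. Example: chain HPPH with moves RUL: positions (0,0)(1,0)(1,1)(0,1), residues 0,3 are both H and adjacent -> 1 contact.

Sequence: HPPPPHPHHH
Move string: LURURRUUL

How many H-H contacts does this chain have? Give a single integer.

Answer: 0

Derivation:
Positions: [(0, 0), (-1, 0), (-1, 1), (0, 1), (0, 2), (1, 2), (2, 2), (2, 3), (2, 4), (1, 4)]
No H-H contacts found.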